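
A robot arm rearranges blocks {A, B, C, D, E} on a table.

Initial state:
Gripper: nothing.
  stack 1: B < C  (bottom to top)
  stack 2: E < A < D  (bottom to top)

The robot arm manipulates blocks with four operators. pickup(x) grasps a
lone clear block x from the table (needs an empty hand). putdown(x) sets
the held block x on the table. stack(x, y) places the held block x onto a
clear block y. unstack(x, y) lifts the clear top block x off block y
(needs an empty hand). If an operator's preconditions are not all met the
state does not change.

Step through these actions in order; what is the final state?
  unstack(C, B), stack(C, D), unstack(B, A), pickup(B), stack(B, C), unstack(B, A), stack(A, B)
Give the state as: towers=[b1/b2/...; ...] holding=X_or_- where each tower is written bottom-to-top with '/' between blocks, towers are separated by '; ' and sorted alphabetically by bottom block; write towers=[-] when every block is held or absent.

step 1 (unstack(C, B)): towers=[B; E/A/D] holding=C
step 2 (stack(C, D)): towers=[B; E/A/D/C] holding=-
step 3 (unstack(B, A)) [no-op]: towers=[B; E/A/D/C] holding=-
step 4 (pickup(B)): towers=[E/A/D/C] holding=B
step 5 (stack(B, C)): towers=[E/A/D/C/B] holding=-
step 6 (unstack(B, A)) [no-op]: towers=[E/A/D/C/B] holding=-
step 7 (stack(A, B)) [no-op]: towers=[E/A/D/C/B] holding=-

towers=[E/A/D/C/B] holding=-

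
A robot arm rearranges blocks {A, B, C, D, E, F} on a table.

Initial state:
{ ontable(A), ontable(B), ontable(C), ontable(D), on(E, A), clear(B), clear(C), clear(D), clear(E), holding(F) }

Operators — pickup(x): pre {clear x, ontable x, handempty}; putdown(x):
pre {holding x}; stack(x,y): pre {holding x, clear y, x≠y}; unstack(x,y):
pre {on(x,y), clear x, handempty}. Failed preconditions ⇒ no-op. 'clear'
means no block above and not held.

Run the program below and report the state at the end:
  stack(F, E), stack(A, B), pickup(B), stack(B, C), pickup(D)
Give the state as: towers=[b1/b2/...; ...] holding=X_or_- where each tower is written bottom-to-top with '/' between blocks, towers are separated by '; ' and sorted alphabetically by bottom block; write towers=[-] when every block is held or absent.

step 1 (stack(F, E)): towers=[A/E/F; B; C; D] holding=-
step 2 (stack(A, B)) [no-op]: towers=[A/E/F; B; C; D] holding=-
step 3 (pickup(B)): towers=[A/E/F; C; D] holding=B
step 4 (stack(B, C)): towers=[A/E/F; C/B; D] holding=-
step 5 (pickup(D)): towers=[A/E/F; C/B] holding=D

towers=[A/E/F; C/B] holding=D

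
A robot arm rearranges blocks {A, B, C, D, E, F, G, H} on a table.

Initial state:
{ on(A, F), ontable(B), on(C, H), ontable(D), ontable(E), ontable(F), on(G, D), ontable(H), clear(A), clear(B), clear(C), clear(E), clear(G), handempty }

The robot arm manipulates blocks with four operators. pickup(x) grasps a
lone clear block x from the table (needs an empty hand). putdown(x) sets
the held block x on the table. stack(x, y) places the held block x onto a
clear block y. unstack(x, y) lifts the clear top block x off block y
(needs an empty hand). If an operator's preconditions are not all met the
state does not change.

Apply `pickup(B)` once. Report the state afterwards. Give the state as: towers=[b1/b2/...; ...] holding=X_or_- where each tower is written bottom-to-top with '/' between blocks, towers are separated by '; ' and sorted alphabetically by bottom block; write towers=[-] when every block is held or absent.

before: towers=[B; D/G; E; F/A; H/C] holding=-
pre[pickup(B)]: clear(B) ok, ontable(B) ok, handempty ok
all met → apply pickup(B)
after:  towers=[D/G; E; F/A; H/C] holding=B

towers=[D/G; E; F/A; H/C] holding=B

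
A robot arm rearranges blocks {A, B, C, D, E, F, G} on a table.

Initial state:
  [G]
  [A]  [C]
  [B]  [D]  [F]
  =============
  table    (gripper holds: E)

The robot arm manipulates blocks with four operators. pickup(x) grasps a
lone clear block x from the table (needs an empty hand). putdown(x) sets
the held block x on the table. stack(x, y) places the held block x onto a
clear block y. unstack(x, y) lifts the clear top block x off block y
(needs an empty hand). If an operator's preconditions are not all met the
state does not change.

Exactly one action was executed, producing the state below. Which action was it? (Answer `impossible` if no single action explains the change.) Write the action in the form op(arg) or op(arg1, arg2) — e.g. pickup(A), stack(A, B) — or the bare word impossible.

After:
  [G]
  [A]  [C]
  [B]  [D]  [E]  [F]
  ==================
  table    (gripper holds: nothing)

putdown(E)

target: towers=[B/A/G; D/C; E; F] holding=-
        putdown(E) → towers=[B/A/G; D/C; E; F] holding=-  ← match
       stack(E, F) → towers=[B/A/G; D/C; F/E] holding=-
       stack(E, G) → towers=[B/A/G/E; D/C; F] holding=-
       stack(E, C) → towers=[B/A/G; D/C/E; F] holding=-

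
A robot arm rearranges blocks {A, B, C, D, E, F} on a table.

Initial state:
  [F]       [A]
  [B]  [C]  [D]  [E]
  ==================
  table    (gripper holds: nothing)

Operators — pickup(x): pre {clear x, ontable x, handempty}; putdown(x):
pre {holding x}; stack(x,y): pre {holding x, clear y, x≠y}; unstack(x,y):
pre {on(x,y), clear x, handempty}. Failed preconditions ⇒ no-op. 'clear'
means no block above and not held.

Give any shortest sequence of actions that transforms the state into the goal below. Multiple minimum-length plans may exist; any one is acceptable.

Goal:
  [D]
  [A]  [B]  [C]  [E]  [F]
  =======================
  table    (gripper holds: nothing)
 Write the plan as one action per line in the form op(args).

step 1 (unstack(F, B)): towers=[B; C; D/A; E] holding=F
step 2 (putdown(F)): towers=[B; C; D/A; E; F] holding=-
step 3 (unstack(A, D)): towers=[B; C; D; E; F] holding=A
step 4 (putdown(A)): towers=[A; B; C; D; E; F] holding=-
step 5 (pickup(D)): towers=[A; B; C; E; F] holding=D
step 6 (stack(D, A)): towers=[A/D; B; C; E; F] holding=-
goal check: towers=[A/D; B; C; E; F] holding=- — reached (length 6, optimal by BFS)

unstack(F, B)
putdown(F)
unstack(A, D)
putdown(A)
pickup(D)
stack(D, A)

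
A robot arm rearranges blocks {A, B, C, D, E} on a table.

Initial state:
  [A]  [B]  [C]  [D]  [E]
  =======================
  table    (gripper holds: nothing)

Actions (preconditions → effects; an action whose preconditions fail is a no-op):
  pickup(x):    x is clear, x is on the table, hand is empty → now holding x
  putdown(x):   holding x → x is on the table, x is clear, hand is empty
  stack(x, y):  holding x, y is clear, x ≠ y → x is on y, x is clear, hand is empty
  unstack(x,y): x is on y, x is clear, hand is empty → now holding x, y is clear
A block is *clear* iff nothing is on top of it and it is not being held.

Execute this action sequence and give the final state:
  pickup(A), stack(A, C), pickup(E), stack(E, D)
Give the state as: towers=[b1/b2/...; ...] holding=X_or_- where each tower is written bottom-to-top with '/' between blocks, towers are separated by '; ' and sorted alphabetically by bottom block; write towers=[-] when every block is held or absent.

step 1 (pickup(A)): towers=[B; C; D; E] holding=A
step 2 (stack(A, C)): towers=[B; C/A; D; E] holding=-
step 3 (pickup(E)): towers=[B; C/A; D] holding=E
step 4 (stack(E, D)): towers=[B; C/A; D/E] holding=-

towers=[B; C/A; D/E] holding=-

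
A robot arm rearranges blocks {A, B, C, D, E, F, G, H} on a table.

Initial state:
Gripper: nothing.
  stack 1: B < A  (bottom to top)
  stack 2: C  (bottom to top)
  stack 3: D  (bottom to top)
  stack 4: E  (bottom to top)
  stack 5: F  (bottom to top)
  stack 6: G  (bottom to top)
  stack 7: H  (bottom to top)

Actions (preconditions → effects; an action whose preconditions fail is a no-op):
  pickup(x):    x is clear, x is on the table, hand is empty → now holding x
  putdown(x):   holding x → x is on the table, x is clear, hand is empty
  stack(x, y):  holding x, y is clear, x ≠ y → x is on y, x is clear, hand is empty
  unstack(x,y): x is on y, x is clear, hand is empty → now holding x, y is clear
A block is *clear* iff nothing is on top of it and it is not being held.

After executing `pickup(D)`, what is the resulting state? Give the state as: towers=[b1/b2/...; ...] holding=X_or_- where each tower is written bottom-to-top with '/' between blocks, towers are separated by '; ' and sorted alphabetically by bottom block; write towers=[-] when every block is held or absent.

before: towers=[B/A; C; D; E; F; G; H] holding=-
pre[pickup(D)]: clear(D) ok, ontable(D) ok, handempty ok
all met → apply pickup(D)
after:  towers=[B/A; C; E; F; G; H] holding=D

towers=[B/A; C; E; F; G; H] holding=D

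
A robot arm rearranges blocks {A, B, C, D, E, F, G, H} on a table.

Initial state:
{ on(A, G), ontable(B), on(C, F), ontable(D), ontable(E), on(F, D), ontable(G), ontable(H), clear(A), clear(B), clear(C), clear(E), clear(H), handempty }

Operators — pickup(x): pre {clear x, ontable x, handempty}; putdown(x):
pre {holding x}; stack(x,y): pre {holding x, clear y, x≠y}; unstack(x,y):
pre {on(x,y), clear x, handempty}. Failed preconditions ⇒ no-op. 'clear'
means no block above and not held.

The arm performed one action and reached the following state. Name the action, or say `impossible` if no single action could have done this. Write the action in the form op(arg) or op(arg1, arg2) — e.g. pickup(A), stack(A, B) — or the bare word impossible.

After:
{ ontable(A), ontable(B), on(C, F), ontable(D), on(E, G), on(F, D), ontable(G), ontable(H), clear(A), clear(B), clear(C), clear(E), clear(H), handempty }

impossible

target: towers=[A; B; D/F/C; G/E; H] holding=-
     unstack(A, G) → towers=[B; D/F/C; E; G; H] holding=A
         pickup(E) → towers=[B; D/F/C; G/A; H] holding=E
         pickup(H) → towers=[B; D/F/C; E; G/A] holding=H
         pickup(B) → towers=[D/F/C; E; G/A; H] holding=B
     unstack(C, F) → towers=[B; D/F; E; G/A; H] holding=C
none of the 5 applicable actions match → impossible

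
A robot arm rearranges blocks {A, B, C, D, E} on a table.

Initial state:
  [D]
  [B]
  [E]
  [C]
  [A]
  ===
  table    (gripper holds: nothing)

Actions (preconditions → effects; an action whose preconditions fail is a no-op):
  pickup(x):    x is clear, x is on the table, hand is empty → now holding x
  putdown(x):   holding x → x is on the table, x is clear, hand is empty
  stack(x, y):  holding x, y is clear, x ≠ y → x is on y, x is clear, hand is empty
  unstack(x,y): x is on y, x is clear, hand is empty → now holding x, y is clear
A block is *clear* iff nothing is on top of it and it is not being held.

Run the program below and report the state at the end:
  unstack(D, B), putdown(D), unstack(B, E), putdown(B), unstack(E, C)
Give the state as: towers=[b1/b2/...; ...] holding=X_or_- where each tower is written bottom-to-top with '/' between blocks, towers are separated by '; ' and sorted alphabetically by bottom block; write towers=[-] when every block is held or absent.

towers=[A/C; B; D] holding=E

step 1 (unstack(D, B)): towers=[A/C/E/B] holding=D
step 2 (putdown(D)): towers=[A/C/E/B; D] holding=-
step 3 (unstack(B, E)): towers=[A/C/E; D] holding=B
step 4 (putdown(B)): towers=[A/C/E; B; D] holding=-
step 5 (unstack(E, C)): towers=[A/C; B; D] holding=E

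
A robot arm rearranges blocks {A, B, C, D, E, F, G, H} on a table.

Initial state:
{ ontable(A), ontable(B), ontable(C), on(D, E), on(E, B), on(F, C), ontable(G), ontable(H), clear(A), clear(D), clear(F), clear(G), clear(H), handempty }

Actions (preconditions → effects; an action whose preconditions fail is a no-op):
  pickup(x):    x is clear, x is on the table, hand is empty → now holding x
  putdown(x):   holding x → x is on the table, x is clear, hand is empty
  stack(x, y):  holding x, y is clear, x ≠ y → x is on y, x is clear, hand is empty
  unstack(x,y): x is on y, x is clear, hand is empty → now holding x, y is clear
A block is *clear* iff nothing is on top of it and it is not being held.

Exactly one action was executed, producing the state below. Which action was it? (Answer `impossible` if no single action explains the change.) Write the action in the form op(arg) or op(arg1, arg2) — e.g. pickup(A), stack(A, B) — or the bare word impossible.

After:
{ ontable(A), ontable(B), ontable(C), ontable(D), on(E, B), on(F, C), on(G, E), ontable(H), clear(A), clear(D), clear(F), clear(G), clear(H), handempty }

target: towers=[A; B/E/G; C/F; D; H] holding=-
         pickup(G) → towers=[A; B/E/D; C/F; H] holding=G
         pickup(A) → towers=[B/E/D; C/F; G; H] holding=A
         pickup(H) → towers=[A; B/E/D; C/F; G] holding=H
     unstack(F, C) → towers=[A; B/E/D; C; G; H] holding=F
     unstack(D, E) → towers=[A; B/E; C/F; G; H] holding=D
none of the 5 applicable actions match → impossible

impossible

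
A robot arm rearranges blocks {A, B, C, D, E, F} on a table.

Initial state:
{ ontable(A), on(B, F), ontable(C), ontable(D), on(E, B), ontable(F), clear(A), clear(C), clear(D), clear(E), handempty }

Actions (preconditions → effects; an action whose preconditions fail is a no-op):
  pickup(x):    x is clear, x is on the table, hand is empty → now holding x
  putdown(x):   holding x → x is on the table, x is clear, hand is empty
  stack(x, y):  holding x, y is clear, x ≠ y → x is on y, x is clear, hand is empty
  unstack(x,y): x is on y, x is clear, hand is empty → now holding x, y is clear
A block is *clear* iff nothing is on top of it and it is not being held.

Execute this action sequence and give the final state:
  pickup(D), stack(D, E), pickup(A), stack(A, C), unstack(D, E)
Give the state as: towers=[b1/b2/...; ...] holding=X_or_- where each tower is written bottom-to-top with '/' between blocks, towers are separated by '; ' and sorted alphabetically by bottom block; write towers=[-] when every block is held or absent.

step 1 (pickup(D)): towers=[A; C; F/B/E] holding=D
step 2 (stack(D, E)): towers=[A; C; F/B/E/D] holding=-
step 3 (pickup(A)): towers=[C; F/B/E/D] holding=A
step 4 (stack(A, C)): towers=[C/A; F/B/E/D] holding=-
step 5 (unstack(D, E)): towers=[C/A; F/B/E] holding=D

towers=[C/A; F/B/E] holding=D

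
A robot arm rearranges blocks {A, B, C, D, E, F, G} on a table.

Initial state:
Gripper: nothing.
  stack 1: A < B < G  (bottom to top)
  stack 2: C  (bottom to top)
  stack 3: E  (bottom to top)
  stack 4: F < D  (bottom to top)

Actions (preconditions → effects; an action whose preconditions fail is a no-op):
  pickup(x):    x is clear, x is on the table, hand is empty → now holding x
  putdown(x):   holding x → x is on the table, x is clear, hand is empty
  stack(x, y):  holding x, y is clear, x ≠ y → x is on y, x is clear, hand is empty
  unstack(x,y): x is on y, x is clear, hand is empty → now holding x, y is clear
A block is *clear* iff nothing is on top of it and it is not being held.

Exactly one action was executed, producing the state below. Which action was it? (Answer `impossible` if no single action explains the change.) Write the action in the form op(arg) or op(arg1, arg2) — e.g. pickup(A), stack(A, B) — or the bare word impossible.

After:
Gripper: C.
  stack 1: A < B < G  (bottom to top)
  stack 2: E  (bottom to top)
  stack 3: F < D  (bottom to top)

pickup(C)

target: towers=[A/B/G; E; F/D] holding=C
     unstack(G, B) → towers=[A/B; C; E; F/D] holding=G
     unstack(D, F) → towers=[A/B/G; C; E; F] holding=D
         pickup(E) → towers=[A/B/G; C; F/D] holding=E
         pickup(C) → towers=[A/B/G; E; F/D] holding=C  ← match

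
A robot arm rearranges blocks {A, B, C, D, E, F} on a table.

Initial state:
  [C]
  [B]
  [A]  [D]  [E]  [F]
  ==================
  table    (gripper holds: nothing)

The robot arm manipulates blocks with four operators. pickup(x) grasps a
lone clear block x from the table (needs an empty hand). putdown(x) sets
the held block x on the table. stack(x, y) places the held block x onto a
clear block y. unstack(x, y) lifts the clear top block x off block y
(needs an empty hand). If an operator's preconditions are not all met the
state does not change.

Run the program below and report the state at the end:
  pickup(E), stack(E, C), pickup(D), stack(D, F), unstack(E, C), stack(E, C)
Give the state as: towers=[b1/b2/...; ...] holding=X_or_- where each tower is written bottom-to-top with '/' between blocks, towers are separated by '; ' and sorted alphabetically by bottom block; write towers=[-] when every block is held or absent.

towers=[A/B/C/E; F/D] holding=-

step 1 (pickup(E)): towers=[A/B/C; D; F] holding=E
step 2 (stack(E, C)): towers=[A/B/C/E; D; F] holding=-
step 3 (pickup(D)): towers=[A/B/C/E; F] holding=D
step 4 (stack(D, F)): towers=[A/B/C/E; F/D] holding=-
step 5 (unstack(E, C)): towers=[A/B/C; F/D] holding=E
step 6 (stack(E, C)): towers=[A/B/C/E; F/D] holding=-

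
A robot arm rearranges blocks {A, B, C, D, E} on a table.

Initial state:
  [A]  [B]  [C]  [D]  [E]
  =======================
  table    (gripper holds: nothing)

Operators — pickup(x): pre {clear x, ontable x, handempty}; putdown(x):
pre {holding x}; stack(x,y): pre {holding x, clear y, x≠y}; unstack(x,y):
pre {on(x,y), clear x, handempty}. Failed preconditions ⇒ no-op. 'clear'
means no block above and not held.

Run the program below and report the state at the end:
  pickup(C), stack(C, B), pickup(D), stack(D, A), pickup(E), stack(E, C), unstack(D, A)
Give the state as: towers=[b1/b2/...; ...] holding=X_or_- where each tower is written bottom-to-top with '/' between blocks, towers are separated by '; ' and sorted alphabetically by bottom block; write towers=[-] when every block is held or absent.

step 1 (pickup(C)): towers=[A; B; D; E] holding=C
step 2 (stack(C, B)): towers=[A; B/C; D; E] holding=-
step 3 (pickup(D)): towers=[A; B/C; E] holding=D
step 4 (stack(D, A)): towers=[A/D; B/C; E] holding=-
step 5 (pickup(E)): towers=[A/D; B/C] holding=E
step 6 (stack(E, C)): towers=[A/D; B/C/E] holding=-
step 7 (unstack(D, A)): towers=[A; B/C/E] holding=D

towers=[A; B/C/E] holding=D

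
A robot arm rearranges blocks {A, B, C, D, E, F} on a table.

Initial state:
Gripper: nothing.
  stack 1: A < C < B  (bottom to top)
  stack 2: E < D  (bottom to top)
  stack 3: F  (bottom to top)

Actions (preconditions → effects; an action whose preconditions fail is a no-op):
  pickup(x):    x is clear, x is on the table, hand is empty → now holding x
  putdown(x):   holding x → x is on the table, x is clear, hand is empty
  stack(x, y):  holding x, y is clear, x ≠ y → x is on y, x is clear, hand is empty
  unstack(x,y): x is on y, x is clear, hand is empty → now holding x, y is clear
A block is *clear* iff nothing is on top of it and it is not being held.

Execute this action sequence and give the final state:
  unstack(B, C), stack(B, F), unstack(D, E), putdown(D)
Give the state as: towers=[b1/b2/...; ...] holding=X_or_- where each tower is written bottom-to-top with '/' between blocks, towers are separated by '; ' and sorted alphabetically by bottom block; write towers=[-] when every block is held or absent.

step 1 (unstack(B, C)): towers=[A/C; E/D; F] holding=B
step 2 (stack(B, F)): towers=[A/C; E/D; F/B] holding=-
step 3 (unstack(D, E)): towers=[A/C; E; F/B] holding=D
step 4 (putdown(D)): towers=[A/C; D; E; F/B] holding=-

towers=[A/C; D; E; F/B] holding=-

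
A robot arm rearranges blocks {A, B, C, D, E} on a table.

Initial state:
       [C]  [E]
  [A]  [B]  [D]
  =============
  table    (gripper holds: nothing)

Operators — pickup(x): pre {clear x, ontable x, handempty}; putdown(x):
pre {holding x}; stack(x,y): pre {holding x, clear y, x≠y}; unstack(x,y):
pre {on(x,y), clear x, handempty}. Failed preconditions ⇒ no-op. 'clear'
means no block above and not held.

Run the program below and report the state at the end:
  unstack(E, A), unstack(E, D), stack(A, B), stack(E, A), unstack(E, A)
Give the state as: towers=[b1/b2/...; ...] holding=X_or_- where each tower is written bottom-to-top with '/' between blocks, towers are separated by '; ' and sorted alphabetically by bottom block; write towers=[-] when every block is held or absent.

step 1 (unstack(E, A)) [no-op]: towers=[A; B/C; D/E] holding=-
step 2 (unstack(E, D)): towers=[A; B/C; D] holding=E
step 3 (stack(A, B)) [no-op]: towers=[A; B/C; D] holding=E
step 4 (stack(E, A)): towers=[A/E; B/C; D] holding=-
step 5 (unstack(E, A)): towers=[A; B/C; D] holding=E

towers=[A; B/C; D] holding=E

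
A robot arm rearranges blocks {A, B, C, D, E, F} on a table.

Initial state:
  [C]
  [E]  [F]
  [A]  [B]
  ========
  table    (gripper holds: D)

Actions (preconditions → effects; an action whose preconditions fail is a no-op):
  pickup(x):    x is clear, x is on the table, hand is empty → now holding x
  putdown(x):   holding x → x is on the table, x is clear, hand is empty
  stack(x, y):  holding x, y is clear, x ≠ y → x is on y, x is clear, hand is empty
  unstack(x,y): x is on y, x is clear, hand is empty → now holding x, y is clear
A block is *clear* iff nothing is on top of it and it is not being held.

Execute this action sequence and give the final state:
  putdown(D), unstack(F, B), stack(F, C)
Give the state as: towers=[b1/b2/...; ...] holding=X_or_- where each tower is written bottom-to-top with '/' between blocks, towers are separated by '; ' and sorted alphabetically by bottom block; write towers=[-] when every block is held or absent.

towers=[A/E/C/F; B; D] holding=-

step 1 (putdown(D)): towers=[A/E/C; B/F; D] holding=-
step 2 (unstack(F, B)): towers=[A/E/C; B; D] holding=F
step 3 (stack(F, C)): towers=[A/E/C/F; B; D] holding=-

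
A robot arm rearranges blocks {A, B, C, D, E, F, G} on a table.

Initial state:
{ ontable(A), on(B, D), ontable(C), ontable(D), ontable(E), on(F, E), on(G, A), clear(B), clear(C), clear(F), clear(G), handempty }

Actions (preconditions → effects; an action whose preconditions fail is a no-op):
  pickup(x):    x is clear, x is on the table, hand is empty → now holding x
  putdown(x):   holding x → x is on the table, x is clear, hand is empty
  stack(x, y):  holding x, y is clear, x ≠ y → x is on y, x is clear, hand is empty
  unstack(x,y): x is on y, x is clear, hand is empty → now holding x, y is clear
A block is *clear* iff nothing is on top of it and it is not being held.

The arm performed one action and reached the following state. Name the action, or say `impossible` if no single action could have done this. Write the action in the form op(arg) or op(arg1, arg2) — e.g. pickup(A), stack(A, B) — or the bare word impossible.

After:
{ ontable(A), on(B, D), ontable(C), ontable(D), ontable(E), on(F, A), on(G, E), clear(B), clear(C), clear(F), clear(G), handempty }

impossible

target: towers=[A/F; C; D/B; E/G] holding=-
     unstack(B, D) → towers=[A/G; C; D; E/F] holding=B
     unstack(F, E) → towers=[A/G; C; D/B; E] holding=F
     unstack(G, A) → towers=[A; C; D/B; E/F] holding=G
         pickup(C) → towers=[A/G; D/B; E/F] holding=C
none of the 4 applicable actions match → impossible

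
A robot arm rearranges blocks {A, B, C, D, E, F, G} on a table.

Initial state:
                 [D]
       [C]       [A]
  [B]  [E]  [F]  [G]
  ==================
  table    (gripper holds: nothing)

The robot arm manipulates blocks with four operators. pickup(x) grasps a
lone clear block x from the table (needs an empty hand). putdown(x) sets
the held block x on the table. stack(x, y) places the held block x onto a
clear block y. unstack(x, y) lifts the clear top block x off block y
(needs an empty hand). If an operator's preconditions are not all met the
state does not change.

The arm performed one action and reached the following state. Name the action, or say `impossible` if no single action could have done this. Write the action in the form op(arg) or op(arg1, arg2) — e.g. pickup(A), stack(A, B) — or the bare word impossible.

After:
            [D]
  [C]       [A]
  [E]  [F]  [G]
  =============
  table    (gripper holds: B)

target: towers=[E/C; F; G/A/D] holding=B
         pickup(B) → towers=[E/C; F; G/A/D] holding=B  ← match
         pickup(F) → towers=[B; E/C; G/A/D] holding=F
     unstack(D, A) → towers=[B; E/C; F; G/A] holding=D
     unstack(C, E) → towers=[B; E; F; G/A/D] holding=C

pickup(B)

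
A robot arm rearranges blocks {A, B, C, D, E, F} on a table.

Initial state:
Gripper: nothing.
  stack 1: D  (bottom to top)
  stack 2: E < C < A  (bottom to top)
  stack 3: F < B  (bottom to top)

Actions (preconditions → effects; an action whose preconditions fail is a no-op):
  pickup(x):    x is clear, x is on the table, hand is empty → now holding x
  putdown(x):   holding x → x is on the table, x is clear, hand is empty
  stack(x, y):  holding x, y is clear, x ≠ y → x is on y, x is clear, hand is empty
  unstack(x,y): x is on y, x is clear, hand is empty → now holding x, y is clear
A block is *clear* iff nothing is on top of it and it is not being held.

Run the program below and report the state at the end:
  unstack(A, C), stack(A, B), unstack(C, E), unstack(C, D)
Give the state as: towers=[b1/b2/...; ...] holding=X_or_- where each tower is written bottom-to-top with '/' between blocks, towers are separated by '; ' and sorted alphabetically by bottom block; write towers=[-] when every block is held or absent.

step 1 (unstack(A, C)): towers=[D; E/C; F/B] holding=A
step 2 (stack(A, B)): towers=[D; E/C; F/B/A] holding=-
step 3 (unstack(C, E)): towers=[D; E; F/B/A] holding=C
step 4 (unstack(C, D)) [no-op]: towers=[D; E; F/B/A] holding=C

towers=[D; E; F/B/A] holding=C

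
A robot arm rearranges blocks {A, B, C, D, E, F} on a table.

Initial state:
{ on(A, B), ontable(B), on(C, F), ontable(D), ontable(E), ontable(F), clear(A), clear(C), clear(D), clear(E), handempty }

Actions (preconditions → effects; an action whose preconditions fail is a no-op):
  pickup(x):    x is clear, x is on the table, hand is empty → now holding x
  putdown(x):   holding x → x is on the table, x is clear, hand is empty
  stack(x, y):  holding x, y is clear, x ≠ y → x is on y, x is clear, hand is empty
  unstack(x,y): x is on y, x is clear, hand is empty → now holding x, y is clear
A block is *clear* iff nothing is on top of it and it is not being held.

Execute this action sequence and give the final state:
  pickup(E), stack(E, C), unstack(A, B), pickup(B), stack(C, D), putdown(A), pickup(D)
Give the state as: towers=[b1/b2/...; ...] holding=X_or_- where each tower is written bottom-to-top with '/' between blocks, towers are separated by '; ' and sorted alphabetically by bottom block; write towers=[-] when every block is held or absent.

step 1 (pickup(E)): towers=[B/A; D; F/C] holding=E
step 2 (stack(E, C)): towers=[B/A; D; F/C/E] holding=-
step 3 (unstack(A, B)): towers=[B; D; F/C/E] holding=A
step 4 (pickup(B)) [no-op]: towers=[B; D; F/C/E] holding=A
step 5 (stack(C, D)) [no-op]: towers=[B; D; F/C/E] holding=A
step 6 (putdown(A)): towers=[A; B; D; F/C/E] holding=-
step 7 (pickup(D)): towers=[A; B; F/C/E] holding=D

towers=[A; B; F/C/E] holding=D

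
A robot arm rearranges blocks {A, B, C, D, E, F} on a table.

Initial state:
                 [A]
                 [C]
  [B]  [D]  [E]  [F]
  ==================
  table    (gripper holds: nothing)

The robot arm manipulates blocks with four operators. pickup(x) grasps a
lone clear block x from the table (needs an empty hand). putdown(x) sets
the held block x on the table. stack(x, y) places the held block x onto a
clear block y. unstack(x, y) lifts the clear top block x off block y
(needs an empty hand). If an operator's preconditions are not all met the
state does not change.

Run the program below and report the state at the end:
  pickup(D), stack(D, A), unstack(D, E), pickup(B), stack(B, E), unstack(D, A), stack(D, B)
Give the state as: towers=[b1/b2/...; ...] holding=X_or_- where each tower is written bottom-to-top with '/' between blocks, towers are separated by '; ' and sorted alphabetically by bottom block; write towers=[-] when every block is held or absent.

towers=[E/B/D; F/C/A] holding=-

step 1 (pickup(D)): towers=[B; E; F/C/A] holding=D
step 2 (stack(D, A)): towers=[B; E; F/C/A/D] holding=-
step 3 (unstack(D, E)) [no-op]: towers=[B; E; F/C/A/D] holding=-
step 4 (pickup(B)): towers=[E; F/C/A/D] holding=B
step 5 (stack(B, E)): towers=[E/B; F/C/A/D] holding=-
step 6 (unstack(D, A)): towers=[E/B; F/C/A] holding=D
step 7 (stack(D, B)): towers=[E/B/D; F/C/A] holding=-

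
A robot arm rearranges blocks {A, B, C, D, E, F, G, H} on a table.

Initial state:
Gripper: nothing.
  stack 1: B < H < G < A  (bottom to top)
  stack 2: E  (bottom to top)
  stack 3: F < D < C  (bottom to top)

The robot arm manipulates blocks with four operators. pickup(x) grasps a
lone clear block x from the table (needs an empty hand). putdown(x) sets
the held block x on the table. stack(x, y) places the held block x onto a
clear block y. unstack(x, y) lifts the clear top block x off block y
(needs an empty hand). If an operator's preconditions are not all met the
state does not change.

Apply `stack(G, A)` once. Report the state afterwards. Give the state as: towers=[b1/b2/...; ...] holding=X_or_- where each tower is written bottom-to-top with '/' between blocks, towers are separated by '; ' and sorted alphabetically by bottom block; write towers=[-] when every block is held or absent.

towers=[B/H/G/A; E; F/D/C] holding=-

before: towers=[B/H/G/A; E; F/D/C] holding=-
pre[stack(G, A)]: holding(G) no, clear(A) yes, G≠A yes
holding(G) unmet → stack(G, A) is a no-op
after:  towers=[B/H/G/A; E; F/D/C] holding=-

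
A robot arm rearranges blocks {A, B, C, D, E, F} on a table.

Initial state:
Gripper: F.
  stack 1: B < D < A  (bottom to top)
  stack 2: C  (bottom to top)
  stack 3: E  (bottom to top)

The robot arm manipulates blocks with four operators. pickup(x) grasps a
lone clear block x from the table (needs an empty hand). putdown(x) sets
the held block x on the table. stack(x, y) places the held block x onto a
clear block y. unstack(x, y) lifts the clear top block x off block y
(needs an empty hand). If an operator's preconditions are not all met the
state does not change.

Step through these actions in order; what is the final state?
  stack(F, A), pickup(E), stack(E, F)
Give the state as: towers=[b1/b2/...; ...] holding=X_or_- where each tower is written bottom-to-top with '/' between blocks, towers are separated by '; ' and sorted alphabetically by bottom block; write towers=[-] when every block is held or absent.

towers=[B/D/A/F/E; C] holding=-

step 1 (stack(F, A)): towers=[B/D/A/F; C; E] holding=-
step 2 (pickup(E)): towers=[B/D/A/F; C] holding=E
step 3 (stack(E, F)): towers=[B/D/A/F/E; C] holding=-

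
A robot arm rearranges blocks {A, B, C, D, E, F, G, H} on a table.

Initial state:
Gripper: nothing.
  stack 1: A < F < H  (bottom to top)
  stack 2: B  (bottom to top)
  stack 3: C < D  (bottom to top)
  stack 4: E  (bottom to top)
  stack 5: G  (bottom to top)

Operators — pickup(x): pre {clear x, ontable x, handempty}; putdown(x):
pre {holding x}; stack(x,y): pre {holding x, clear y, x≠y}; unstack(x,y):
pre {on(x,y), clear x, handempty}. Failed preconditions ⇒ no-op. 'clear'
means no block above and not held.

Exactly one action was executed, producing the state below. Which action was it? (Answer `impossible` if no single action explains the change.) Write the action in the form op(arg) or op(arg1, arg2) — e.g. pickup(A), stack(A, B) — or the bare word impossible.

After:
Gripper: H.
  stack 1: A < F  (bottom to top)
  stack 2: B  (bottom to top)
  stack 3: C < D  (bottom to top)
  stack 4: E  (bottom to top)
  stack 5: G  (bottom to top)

target: towers=[A/F; B; C/D; E; G] holding=H
         pickup(G) → towers=[A/F/H; B; C/D; E] holding=G
         pickup(E) → towers=[A/F/H; B; C/D; G] holding=E
     unstack(H, F) → towers=[A/F; B; C/D; E; G] holding=H  ← match
         pickup(B) → towers=[A/F/H; C/D; E; G] holding=B
     unstack(D, C) → towers=[A/F/H; B; C; E; G] holding=D

unstack(H, F)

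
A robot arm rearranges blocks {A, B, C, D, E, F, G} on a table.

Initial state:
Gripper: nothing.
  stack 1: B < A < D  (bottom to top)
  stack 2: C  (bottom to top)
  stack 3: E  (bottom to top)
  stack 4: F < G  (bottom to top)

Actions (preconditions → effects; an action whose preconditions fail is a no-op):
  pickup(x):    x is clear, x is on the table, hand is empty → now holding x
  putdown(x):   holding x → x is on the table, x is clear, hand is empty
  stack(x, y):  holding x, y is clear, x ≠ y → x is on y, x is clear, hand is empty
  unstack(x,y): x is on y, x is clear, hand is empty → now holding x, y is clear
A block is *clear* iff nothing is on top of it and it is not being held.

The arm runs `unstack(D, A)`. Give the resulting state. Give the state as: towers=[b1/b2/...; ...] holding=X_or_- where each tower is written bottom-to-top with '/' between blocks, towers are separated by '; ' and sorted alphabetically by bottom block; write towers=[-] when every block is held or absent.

towers=[B/A; C; E; F/G] holding=D

before: towers=[B/A/D; C; E; F/G] holding=-
pre[unstack(D, A)]: on(D,A) ✓, clear(D) ✓, handempty ✓
all met → apply unstack(D, A)
after:  towers=[B/A; C; E; F/G] holding=D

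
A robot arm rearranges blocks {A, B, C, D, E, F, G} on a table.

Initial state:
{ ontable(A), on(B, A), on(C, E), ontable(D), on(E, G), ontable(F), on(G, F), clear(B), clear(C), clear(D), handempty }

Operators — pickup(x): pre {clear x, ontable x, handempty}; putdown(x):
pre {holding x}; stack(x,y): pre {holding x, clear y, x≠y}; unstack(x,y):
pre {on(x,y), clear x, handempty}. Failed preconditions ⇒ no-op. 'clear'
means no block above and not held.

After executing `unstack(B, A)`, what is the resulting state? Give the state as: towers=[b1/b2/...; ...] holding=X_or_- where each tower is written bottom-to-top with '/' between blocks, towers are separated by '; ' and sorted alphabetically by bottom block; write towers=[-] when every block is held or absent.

before: towers=[A/B; D; F/G/E/C] holding=-
pre[unstack(B, A)]: on(B,A) yes, clear(B) yes, handempty yes
all met → apply unstack(B, A)
after:  towers=[A; D; F/G/E/C] holding=B

towers=[A; D; F/G/E/C] holding=B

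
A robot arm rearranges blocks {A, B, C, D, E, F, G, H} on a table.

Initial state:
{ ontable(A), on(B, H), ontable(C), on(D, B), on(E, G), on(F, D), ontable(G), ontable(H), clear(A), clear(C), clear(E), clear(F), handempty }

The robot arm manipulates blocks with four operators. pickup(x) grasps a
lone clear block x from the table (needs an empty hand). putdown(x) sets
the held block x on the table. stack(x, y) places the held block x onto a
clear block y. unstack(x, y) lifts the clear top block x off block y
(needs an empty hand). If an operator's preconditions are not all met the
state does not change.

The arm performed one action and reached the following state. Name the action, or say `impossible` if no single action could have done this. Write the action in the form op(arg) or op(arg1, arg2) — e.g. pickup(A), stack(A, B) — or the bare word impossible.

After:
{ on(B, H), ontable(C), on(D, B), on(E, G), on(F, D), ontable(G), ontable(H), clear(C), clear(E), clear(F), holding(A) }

pickup(A)

target: towers=[C; G/E; H/B/D/F] holding=A
         pickup(A) → towers=[C; G/E; H/B/D/F] holding=A  ← match
     unstack(E, G) → towers=[A; C; G; H/B/D/F] holding=E
     unstack(F, D) → towers=[A; C; G/E; H/B/D] holding=F
         pickup(C) → towers=[A; G/E; H/B/D/F] holding=C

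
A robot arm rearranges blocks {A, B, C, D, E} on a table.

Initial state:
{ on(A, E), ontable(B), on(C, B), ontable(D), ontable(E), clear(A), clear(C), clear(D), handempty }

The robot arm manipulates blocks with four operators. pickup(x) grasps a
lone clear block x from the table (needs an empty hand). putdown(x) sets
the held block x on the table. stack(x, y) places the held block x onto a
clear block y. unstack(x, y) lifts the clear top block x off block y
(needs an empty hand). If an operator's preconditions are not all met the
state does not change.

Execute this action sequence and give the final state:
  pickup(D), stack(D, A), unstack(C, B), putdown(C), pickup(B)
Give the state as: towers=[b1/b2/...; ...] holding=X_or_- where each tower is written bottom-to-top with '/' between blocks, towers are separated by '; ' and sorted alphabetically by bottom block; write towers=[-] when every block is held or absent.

towers=[C; E/A/D] holding=B

step 1 (pickup(D)): towers=[B/C; E/A] holding=D
step 2 (stack(D, A)): towers=[B/C; E/A/D] holding=-
step 3 (unstack(C, B)): towers=[B; E/A/D] holding=C
step 4 (putdown(C)): towers=[B; C; E/A/D] holding=-
step 5 (pickup(B)): towers=[C; E/A/D] holding=B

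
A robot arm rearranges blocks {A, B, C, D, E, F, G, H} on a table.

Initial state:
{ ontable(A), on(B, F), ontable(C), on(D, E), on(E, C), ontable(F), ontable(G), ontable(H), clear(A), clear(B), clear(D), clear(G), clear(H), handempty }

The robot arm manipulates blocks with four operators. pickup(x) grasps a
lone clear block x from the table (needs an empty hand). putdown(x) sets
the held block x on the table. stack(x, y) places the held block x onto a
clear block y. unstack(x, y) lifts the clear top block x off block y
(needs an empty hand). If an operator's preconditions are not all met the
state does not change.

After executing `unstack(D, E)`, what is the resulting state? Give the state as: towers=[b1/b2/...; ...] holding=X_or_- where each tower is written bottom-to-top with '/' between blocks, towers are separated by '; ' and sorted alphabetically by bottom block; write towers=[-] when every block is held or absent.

towers=[A; C/E; F/B; G; H] holding=D

before: towers=[A; C/E/D; F/B; G; H] holding=-
pre[unstack(D, E)]: on(D,E) ✓, clear(D) ✓, handempty ✓
all met → apply unstack(D, E)
after:  towers=[A; C/E; F/B; G; H] holding=D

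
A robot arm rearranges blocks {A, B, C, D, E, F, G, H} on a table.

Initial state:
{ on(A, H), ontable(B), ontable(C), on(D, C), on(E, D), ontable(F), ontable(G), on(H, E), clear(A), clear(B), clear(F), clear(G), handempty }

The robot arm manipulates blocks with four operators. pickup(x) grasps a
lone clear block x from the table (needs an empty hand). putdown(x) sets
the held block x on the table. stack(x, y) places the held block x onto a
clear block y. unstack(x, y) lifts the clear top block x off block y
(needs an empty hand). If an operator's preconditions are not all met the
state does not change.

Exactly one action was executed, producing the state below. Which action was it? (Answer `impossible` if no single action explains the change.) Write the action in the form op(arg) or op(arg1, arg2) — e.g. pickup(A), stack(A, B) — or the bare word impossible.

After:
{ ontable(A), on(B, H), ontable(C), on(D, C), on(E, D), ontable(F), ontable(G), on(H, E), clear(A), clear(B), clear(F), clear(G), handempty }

impossible

target: towers=[A; C/D/E/H/B; F; G] holding=-
         pickup(G) → towers=[B; C/D/E/H/A; F] holding=G
     unstack(A, H) → towers=[B; C/D/E/H; F; G] holding=A
         pickup(B) → towers=[C/D/E/H/A; F; G] holding=B
         pickup(F) → towers=[B; C/D/E/H/A; G] holding=F
none of the 4 applicable actions match → impossible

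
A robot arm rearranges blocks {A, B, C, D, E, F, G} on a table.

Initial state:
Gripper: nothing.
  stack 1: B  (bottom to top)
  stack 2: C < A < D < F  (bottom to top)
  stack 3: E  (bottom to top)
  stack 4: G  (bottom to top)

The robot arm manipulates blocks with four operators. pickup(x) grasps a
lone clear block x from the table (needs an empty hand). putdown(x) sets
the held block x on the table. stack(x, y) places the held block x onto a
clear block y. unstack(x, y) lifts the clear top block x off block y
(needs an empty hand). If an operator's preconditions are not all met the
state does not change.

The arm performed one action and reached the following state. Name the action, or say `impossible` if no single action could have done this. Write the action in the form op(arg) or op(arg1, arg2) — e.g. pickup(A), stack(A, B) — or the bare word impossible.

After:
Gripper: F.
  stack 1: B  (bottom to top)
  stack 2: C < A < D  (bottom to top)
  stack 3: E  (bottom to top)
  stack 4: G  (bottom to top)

target: towers=[B; C/A/D; E; G] holding=F
         pickup(B) → towers=[C/A/D/F; E; G] holding=B
     unstack(F, D) → towers=[B; C/A/D; E; G] holding=F  ← match
         pickup(G) → towers=[B; C/A/D/F; E] holding=G
         pickup(E) → towers=[B; C/A/D/F; G] holding=E

unstack(F, D)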